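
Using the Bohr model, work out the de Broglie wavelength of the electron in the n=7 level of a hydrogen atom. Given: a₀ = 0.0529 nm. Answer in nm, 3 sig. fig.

2.33 nm

The Bohr quantisation condition is nλ = 2πr_n.
r_n = n²a₀/Z = 2.59 nm
λ = 2πr_n/n = 2π·2.59/7 = 2.33 nm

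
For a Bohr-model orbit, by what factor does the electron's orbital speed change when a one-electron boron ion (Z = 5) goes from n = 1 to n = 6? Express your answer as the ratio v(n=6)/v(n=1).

v ∝ Z^1 · n^-1; with Z fixed, v ∝ n^-1.
v(n=6)/v(n=1) = (6/1)^-1 = 1/6

1/6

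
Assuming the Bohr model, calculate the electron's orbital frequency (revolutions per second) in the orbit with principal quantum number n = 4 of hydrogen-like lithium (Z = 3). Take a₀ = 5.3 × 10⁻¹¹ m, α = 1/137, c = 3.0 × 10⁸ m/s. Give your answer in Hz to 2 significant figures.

9.2 × 10¹⁴ Hz

r = n²a₀/Z = 2.8 × 10⁻¹⁰ m, v = Zαc/n = 1.6 × 10⁶ m/s
f = v/(2πr) = 9.2 × 10¹⁴ Hz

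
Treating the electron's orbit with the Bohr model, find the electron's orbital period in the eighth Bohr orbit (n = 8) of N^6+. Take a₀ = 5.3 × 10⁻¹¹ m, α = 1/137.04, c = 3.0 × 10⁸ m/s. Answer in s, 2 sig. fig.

r = n²a₀/Z = 8²·5.3 × 10⁻¹¹/7 = 4.8 × 10⁻¹⁰ m
v = Zαc/n = 7·0.0073·3.0 × 10⁸/8 = 1.9 × 10⁶ m/s
T = 2πr/v = 1.6 × 10⁻¹⁵ s

1.6 × 10⁻¹⁵ s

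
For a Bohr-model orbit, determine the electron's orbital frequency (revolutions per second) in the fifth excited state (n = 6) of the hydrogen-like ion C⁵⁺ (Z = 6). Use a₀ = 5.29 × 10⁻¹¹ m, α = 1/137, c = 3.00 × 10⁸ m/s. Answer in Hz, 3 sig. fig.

r = n²a₀/Z = 3.17 × 10⁻¹⁰ m, v = Zαc/n = 2.19 × 10⁶ m/s
f = v/(2πr) = 1.10 × 10¹⁵ Hz

1.10 × 10¹⁵ Hz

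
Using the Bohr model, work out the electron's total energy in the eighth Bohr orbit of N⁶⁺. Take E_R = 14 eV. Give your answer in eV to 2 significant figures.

E_n = −E_R·Z²/n² = −14 × 7²/8² = -11 eV

-11 eV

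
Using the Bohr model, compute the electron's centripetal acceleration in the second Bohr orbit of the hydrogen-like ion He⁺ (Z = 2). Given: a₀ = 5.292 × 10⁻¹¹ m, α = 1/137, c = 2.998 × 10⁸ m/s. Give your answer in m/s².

r = n²a₀/Z = 1.058 × 10⁻¹⁰ m, v = Zαc/n = 2.188 × 10⁶ m/s
a = v²/r = (2.188 × 10⁶)² / 1.058 × 10⁻¹⁰ = 4.525 × 10²² m/s²

4.525 × 10²² m/s²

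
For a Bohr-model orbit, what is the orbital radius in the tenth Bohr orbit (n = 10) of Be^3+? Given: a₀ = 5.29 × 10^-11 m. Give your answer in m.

r_n = n²a₀/Z = 10² × 5.29 × 10^-11 / 4
    = 100 × 5.29 × 10^-11 / 4 = 1.32 × 10^-9 m

1.32 × 10^-9 m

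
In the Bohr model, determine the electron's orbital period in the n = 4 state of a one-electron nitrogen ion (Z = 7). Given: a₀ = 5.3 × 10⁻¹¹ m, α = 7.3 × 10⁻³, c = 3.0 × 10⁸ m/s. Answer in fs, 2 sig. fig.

0.20 fs

r = n²a₀/Z = 4²·5.3 × 10⁻¹¹/7 = 1.2 × 10⁻¹⁰ m
v = Zαc/n = 7·0.0073·3.0 × 10⁸/4 = 3.8 × 10⁶ m/s
T = 2πr/v = 2.0 × 10⁻¹⁶ s = 0.20 fs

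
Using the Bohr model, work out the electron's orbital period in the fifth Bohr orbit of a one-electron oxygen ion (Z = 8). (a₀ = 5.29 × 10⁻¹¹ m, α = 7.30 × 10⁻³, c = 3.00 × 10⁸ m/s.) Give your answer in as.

296 as

r = n²a₀/Z = 5²·5.29 × 10⁻¹¹/8 = 1.65 × 10⁻¹⁰ m
v = Zαc/n = 8·0.00730·3.00 × 10⁸/5 = 3.50 × 10⁶ m/s
T = 2πr/v = 2.96 × 10⁻¹⁶ s = 296 as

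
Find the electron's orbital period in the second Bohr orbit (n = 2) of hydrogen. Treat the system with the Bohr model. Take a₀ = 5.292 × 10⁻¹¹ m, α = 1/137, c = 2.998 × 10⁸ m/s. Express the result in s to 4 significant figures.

r = n²a₀/Z = 2²·5.292 × 10⁻¹¹/1 = 2.117 × 10⁻¹⁰ m
v = Zαc/n = 1·0.007299·2.998 × 10⁸/2 = 1.094 × 10⁶ m/s
T = 2πr/v = 1.216 × 10⁻¹⁵ s

1.216 × 10⁻¹⁵ s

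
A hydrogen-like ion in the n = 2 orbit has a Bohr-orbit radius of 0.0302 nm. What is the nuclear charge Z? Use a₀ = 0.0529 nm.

7

r_n = n²a₀/Z ⇒ Z = n²a₀/r = 2² × 0.0529 / 0.0302 ≈ 7.01
Z = 7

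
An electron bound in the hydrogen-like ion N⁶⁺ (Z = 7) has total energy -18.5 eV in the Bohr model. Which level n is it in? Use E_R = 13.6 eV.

E_n = −E_R Z²/n² ⇒ n² = E_R Z²/(−E_n) = 13.6 × 7² / 18.5 ≈ 36.02
n = 6

6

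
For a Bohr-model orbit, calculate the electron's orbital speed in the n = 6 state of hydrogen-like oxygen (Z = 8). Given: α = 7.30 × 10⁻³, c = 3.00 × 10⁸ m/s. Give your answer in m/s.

v_n = Zαc/n = 8 × 0.00730 × 3.00 × 10⁸ / 6
    = 2.92 × 10⁶ m/s

2.92 × 10⁶ m/s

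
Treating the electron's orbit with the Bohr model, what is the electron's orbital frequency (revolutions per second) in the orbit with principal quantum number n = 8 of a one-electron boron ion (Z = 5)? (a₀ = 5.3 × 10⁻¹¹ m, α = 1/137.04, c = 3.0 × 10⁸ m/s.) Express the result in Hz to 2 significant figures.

r = n²a₀/Z = 6.8 × 10⁻¹⁰ m, v = Zαc/n = 1.4 × 10⁶ m/s
f = v/(2πr) = 3.2 × 10¹⁴ Hz

3.2 × 10¹⁴ Hz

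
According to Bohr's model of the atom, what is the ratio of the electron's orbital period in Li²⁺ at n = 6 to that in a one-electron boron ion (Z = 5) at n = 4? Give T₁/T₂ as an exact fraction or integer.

T ∝ Z^-2 · n^3
T₁/T₂ = (3/5)^-2 · (6/4)^3 = 75/8

75/8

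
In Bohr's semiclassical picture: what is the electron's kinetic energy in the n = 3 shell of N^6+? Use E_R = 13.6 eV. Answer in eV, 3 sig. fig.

For a Coulomb orbit the virial theorem gives K = −E_n.
E_n = −E_R·Z²/n², so K = E_R·Z²/n² = 13.6 × 7²/3² = 74.0 eV

74.0 eV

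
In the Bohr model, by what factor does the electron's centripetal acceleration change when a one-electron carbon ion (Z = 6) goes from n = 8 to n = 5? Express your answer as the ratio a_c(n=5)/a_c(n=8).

4096/625

a_c ∝ Z^3 · n^-4; with Z fixed, a_c ∝ n^-4.
a_c(n=5)/a_c(n=8) = (5/8)^-4 = 4096/625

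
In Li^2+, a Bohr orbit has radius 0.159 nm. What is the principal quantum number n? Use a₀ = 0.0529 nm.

3

r_n = n²a₀/Z ⇒ n² = rZ/a₀ = 0.159 × 3 / 0.0529 ≈ 9.02
n = 3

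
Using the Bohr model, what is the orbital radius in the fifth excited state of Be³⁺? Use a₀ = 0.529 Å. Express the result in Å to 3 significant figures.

4.76 Å

r_n = n²a₀/Z = 6² × 0.529 / 4
    = 36 × 0.529 / 4 = 4.76 Å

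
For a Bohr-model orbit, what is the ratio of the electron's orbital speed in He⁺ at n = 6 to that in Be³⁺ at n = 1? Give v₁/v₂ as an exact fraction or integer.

v ∝ Z^1 · n^-1
v₁/v₂ = (2/4)^1 · (6/1)^-1 = 1/12

1/12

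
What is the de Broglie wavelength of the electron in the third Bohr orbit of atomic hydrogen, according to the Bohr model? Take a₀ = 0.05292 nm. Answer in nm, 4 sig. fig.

The Bohr quantisation condition is nλ = 2πr_n.
r_n = n²a₀/Z = 0.4763 nm
λ = 2πr_n/n = 2π·0.4763/3 = 0.9975 nm

0.9975 nm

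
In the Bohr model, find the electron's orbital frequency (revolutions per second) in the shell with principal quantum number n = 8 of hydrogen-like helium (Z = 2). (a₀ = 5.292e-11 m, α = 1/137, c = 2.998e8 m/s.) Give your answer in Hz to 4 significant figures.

5.142e13 Hz

r = n²a₀/Z = 1.693e-9 m, v = Zαc/n = 5.471e5 m/s
f = v/(2πr) = 5.142e13 Hz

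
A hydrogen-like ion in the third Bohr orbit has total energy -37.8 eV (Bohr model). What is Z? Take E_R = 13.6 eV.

E_n = −E_R Z²/n² ⇒ Z² = −E_n n²/E_R = 37.8 × 3² / 13.6 ≈ 25.01
Z = 5

5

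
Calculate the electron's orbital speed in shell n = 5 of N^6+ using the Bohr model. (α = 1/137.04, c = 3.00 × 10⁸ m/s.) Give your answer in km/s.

v_n = Zαc/n = 7 × 0.00730 × 3.00 × 10⁸ / 5
    = 3060 km/s

3060 km/s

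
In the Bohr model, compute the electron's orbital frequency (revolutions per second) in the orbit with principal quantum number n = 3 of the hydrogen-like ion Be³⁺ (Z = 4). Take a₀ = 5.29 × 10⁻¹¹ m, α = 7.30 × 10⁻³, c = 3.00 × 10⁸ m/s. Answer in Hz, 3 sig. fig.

3.90 × 10¹⁵ Hz

r = n²a₀/Z = 1.19 × 10⁻¹⁰ m, v = Zαc/n = 2.92 × 10⁶ m/s
f = v/(2πr) = 3.90 × 10¹⁵ Hz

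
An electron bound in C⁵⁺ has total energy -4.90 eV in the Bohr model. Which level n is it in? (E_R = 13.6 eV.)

E_n = −E_R Z²/n² ⇒ n² = E_R Z²/(−E_n) = 13.6 × 6² / 4.90 ≈ 99.92
n = 10

10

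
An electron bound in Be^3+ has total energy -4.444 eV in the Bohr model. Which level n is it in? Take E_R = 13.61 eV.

7

E_n = −E_R Z²/n² ⇒ n² = E_R Z²/(−E_n) = 13.61 × 4² / 4.444 ≈ 49.00
n = 7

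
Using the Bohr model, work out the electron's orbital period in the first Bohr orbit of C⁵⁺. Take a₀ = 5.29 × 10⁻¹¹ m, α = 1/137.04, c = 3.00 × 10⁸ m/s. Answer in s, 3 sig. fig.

4.22 × 10⁻¹⁸ s

r = n²a₀/Z = 1²·5.29 × 10⁻¹¹/6 = 8.82 × 10⁻¹² m
v = Zαc/n = 6·0.00730·3.00 × 10⁸/1 = 1.31 × 10⁷ m/s
T = 2πr/v = 4.22 × 10⁻¹⁸ s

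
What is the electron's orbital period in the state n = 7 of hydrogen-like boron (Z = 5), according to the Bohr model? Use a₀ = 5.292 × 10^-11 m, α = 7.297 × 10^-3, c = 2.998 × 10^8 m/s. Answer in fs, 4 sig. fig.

2.085 fs

r = n²a₀/Z = 7²·5.292 × 10^-11/5 = 5.186 × 10^-10 m
v = Zαc/n = 5·0.007297·2.998 × 10^8/7 = 1.563 × 10^6 m/s
T = 2πr/v = 2.085 × 10^-15 s = 2.085 fs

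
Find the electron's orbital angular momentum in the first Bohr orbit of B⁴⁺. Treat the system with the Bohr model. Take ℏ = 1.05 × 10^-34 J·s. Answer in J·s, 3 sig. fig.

1.05 × 10^-34 J·s

L_n = nℏ = 1 × 1.05 × 10^-34 = 1.05 × 10^-34 J·s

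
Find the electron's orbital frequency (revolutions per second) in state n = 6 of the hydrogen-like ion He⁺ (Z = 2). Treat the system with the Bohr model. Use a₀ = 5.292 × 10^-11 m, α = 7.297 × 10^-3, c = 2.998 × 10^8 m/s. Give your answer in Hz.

1.218 × 10^14 Hz

r = n²a₀/Z = 9.526 × 10^-10 m, v = Zαc/n = 7.292 × 10^5 m/s
f = v/(2πr) = 1.218 × 10^14 Hz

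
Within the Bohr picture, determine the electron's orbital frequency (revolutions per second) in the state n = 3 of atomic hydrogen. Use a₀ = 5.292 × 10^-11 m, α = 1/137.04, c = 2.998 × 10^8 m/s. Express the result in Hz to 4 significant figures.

2.437 × 10^14 Hz

r = n²a₀/Z = 4.763 × 10^-10 m, v = Zαc/n = 7.292 × 10^5 m/s
f = v/(2πr) = 2.437 × 10^14 Hz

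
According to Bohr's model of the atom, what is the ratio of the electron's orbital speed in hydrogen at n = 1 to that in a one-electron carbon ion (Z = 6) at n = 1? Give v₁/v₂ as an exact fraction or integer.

1/6

v ∝ Z^1 · n^-1
v₁/v₂ = (1/6)^1 · (1/1)^-1 = 1/6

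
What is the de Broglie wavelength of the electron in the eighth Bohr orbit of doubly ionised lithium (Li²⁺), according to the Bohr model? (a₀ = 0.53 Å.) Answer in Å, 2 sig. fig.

8.9 Å

The Bohr quantisation condition is nλ = 2πr_n.
r_n = n²a₀/Z = 11 Å
λ = 2πr_n/n = 2π·11/8 = 8.9 Å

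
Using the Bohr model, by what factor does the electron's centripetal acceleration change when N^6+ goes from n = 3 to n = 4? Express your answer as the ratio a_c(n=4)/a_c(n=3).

a_c ∝ Z^3 · n^-4; with Z fixed, a_c ∝ n^-4.
a_c(n=4)/a_c(n=3) = (4/3)^-4 = 81/256

81/256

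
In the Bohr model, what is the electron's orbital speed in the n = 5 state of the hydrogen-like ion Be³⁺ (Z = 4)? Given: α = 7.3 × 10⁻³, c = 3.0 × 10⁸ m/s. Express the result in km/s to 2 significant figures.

1800 km/s

v_n = Zαc/n = 4 × 0.0073 × 3.0 × 10⁸ / 5
    = 1800 km/s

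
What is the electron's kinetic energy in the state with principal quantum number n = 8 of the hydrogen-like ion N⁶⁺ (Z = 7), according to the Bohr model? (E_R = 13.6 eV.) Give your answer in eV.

For a Coulomb orbit the virial theorem gives K = −E_n.
E_n = −E_R·Z²/n², so K = E_R·Z²/n² = 13.6 × 7²/8² = 10.4 eV

10.4 eV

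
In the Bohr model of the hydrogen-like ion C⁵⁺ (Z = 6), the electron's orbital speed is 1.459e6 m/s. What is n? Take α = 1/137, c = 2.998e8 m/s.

v_n = Zαc/n ⇒ n = Zαc/v = 6 × 0.007299 × 2.998e8 / 1.459e6 ≈ 9.00
n = 9

9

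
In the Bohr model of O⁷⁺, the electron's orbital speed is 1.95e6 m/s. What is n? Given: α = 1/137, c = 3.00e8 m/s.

v_n = Zαc/n ⇒ n = Zαc/v = 8 × 0.00730 × 3.00e8 / 1.95e6 ≈ 8.98
n = 9

9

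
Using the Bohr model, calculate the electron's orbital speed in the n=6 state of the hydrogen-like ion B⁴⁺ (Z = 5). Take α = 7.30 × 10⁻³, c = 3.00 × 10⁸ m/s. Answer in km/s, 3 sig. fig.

1820 km/s

v_n = Zαc/n = 5 × 0.00730 × 3.00 × 10⁸ / 6
    = 1820 km/s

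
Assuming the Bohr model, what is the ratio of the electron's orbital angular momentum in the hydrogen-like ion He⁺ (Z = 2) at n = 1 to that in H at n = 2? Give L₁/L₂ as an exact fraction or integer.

L = nℏ is independent of Z.
L₁/L₂ = n₁/n₂ = 1/2 = 1/2

1/2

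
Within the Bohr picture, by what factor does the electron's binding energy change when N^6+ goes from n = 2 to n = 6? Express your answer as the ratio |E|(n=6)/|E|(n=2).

1/9

|E| ∝ Z^2 · n^-2; with Z fixed, |E| ∝ n^-2.
|E|(n=6)/|E|(n=2) = (6/2)^-2 = 1/9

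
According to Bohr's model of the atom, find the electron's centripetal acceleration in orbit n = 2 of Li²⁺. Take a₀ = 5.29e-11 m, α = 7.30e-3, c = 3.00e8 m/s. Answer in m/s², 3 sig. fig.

1.53e23 m/s²

r = n²a₀/Z = 7.05e-11 m, v = Zαc/n = 3.29e6 m/s
a = v²/r = (3.29e6)² / 7.05e-11 = 1.53e23 m/s²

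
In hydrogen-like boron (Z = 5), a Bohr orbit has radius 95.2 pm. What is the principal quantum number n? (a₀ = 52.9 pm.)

r_n = n²a₀/Z ⇒ n² = rZ/a₀ = 95.2 × 5 / 52.9 ≈ 9.00
n = 3

3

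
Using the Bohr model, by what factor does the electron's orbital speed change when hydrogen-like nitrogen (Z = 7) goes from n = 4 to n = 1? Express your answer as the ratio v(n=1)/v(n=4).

v ∝ Z^1 · n^-1; with Z fixed, v ∝ n^-1.
v(n=1)/v(n=4) = (1/4)^-1 = 4

4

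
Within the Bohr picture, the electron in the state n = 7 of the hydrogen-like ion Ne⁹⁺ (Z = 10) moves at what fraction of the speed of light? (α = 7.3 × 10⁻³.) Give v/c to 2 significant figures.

0.010

v_n = Zαc/n, so v/c = Zα/n = 10 × 0.0073 / 7 = 0.010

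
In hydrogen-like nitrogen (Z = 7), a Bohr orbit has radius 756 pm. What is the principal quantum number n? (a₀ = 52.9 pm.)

10

r_n = n²a₀/Z ⇒ n² = rZ/a₀ = 756 × 7 / 52.9 ≈ 100.04
n = 10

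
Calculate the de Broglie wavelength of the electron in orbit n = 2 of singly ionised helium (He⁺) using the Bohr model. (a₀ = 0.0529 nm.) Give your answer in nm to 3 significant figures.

0.332 nm

The Bohr quantisation condition is nλ = 2πr_n.
r_n = n²a₀/Z = 0.106 nm
λ = 2πr_n/n = 2π·0.106/2 = 0.332 nm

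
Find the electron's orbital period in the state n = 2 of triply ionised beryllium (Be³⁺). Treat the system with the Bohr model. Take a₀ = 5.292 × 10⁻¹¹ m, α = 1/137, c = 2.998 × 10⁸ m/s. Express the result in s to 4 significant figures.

7.597 × 10⁻¹⁷ s

r = n²a₀/Z = 2²·5.292 × 10⁻¹¹/4 = 5.292 × 10⁻¹¹ m
v = Zαc/n = 4·0.007299·2.998 × 10⁸/2 = 4.377 × 10⁶ m/s
T = 2πr/v = 7.597 × 10⁻¹⁷ s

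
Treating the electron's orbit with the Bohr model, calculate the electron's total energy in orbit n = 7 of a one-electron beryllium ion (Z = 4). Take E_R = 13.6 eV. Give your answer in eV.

-4.44 eV

E_n = −E_R·Z²/n² = −13.6 × 4²/7² = -4.44 eV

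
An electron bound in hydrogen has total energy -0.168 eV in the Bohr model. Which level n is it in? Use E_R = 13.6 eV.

E_n = −E_R Z²/n² ⇒ n² = E_R Z²/(−E_n) = 13.6 × 1² / 0.168 ≈ 80.95
n = 9

9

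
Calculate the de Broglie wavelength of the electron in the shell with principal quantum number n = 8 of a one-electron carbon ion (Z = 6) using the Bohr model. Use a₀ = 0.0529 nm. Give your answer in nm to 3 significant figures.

The Bohr quantisation condition is nλ = 2πr_n.
r_n = n²a₀/Z = 0.564 nm
λ = 2πr_n/n = 2π·0.564/8 = 0.443 nm

0.443 nm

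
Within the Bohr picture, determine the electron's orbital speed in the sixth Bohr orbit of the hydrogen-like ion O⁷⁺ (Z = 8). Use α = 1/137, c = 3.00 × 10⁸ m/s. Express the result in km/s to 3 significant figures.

2920 km/s

v_n = Zαc/n = 8 × 0.00730 × 3.00 × 10⁸ / 6
    = 2920 km/s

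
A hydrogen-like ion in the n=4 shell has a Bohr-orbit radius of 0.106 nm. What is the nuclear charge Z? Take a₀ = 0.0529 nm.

8

r_n = n²a₀/Z ⇒ Z = n²a₀/r = 4² × 0.0529 / 0.106 ≈ 7.98
Z = 8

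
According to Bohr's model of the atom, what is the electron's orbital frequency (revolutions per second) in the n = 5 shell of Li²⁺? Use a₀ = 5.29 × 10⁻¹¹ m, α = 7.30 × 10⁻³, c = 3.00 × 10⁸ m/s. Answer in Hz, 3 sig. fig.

4.74 × 10¹⁴ Hz

r = n²a₀/Z = 4.41 × 10⁻¹⁰ m, v = Zαc/n = 1.31 × 10⁶ m/s
f = v/(2πr) = 4.74 × 10¹⁴ Hz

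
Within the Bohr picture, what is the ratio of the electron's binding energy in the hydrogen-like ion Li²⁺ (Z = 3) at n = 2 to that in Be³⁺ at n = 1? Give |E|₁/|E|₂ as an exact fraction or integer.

|E| ∝ Z^2 · n^-2
|E|₁/|E|₂ = (3/4)^2 · (2/1)^-2 = 9/64

9/64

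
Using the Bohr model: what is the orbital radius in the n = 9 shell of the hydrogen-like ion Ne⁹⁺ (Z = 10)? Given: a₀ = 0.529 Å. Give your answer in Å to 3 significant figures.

r_n = n²a₀/Z = 9² × 0.529 / 10
    = 81 × 0.529 / 10 = 4.28 Å

4.28 Å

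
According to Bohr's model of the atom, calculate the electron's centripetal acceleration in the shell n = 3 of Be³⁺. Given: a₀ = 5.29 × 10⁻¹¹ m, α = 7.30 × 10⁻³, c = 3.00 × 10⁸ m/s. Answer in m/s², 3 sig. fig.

r = n²a₀/Z = 1.19 × 10⁻¹⁰ m, v = Zαc/n = 2.92 × 10⁶ m/s
a = v²/r = (2.92 × 10⁶)² / 1.19 × 10⁻¹⁰ = 7.16 × 10²² m/s²

7.16 × 10²² m/s²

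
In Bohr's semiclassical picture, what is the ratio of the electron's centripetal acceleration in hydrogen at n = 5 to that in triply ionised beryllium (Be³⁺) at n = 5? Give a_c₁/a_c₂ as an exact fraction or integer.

a_c ∝ Z^3 · n^-4
a_c₁/a_c₂ = (1/4)^3 · (5/5)^-4 = 1/64

1/64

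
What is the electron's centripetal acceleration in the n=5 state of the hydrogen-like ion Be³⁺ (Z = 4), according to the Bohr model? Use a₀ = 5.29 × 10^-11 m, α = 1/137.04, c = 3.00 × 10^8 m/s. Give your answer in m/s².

r = n²a₀/Z = 3.31 × 10^-10 m, v = Zαc/n = 1.75 × 10^6 m/s
a = v²/r = (1.75 × 10^6)² / 3.31 × 10^-10 = 9.28 × 10^21 m/s²

9.28 × 10^21 m/s²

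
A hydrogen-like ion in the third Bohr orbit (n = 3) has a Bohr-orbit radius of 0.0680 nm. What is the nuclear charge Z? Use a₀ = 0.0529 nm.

r_n = n²a₀/Z ⇒ Z = n²a₀/r = 3² × 0.0529 / 0.0680 ≈ 7.00
Z = 7

7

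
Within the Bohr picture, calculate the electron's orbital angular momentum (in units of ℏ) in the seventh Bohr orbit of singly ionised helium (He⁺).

7

L_n = nℏ, so L/ℏ = n = 7.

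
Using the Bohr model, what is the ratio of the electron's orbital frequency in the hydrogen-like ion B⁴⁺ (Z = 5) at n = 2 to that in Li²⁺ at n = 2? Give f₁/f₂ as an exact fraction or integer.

25/9

f ∝ Z^2 · n^-3
f₁/f₂ = (5/3)^2 · (2/2)^-3 = 25/9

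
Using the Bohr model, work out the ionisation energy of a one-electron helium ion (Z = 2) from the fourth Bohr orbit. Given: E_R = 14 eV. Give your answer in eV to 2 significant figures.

3.5 eV

E_n = −E_R·Z²/n² = −14 × 2²/4² eV = -3.5 eV
Ionisation energy = −E_n = 3.5 eV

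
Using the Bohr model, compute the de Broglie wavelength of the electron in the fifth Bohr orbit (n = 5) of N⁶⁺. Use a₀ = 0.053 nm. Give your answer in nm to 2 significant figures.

The Bohr quantisation condition is nλ = 2πr_n.
r_n = n²a₀/Z = 0.19 nm
λ = 2πr_n/n = 2π·0.19/5 = 0.24 nm

0.24 nm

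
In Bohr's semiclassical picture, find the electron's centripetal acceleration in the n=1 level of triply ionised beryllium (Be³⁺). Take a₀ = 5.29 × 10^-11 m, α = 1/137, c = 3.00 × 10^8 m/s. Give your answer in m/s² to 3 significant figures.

5.80 × 10^24 m/s²

r = n²a₀/Z = 1.32 × 10^-11 m, v = Zαc/n = 8.76 × 10^6 m/s
a = v²/r = (8.76 × 10^6)² / 1.32 × 10^-11 = 5.80 × 10^24 m/s²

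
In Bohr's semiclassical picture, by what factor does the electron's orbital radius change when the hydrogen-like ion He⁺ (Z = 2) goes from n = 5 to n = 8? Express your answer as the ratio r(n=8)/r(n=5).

64/25

r ∝ Z^-1 · n^2; with Z fixed, r ∝ n^2.
r(n=8)/r(n=5) = (8/5)^2 = 64/25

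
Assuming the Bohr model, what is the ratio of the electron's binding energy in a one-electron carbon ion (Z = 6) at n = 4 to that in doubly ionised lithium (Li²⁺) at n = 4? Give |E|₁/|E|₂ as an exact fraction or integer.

4

|E| ∝ Z^2 · n^-2
|E|₁/|E|₂ = (6/3)^2 · (4/4)^-2 = 4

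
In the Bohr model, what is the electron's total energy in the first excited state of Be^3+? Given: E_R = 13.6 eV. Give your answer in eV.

-54.4 eV

E_n = −E_R·Z²/n² = −13.6 × 4²/2² = -54.4 eV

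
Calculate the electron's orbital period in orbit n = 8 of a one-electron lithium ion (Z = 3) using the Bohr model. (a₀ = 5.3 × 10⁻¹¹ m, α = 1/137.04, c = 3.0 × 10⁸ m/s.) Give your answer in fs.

8.7 fs

r = n²a₀/Z = 8²·5.3 × 10⁻¹¹/3 = 1.1 × 10⁻⁹ m
v = Zαc/n = 3·0.0073·3.0 × 10⁸/8 = 8.2 × 10⁵ m/s
T = 2πr/v = 8.7 × 10⁻¹⁵ s = 8.7 fs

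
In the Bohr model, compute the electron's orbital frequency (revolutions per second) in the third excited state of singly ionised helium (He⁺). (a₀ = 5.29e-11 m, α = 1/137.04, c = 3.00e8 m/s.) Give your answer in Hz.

4.12e14 Hz

r = n²a₀/Z = 4.23e-10 m, v = Zαc/n = 1.09e6 m/s
f = v/(2πr) = 4.12e14 Hz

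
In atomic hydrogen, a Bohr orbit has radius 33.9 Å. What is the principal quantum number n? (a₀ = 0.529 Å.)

8

r_n = n²a₀/Z ⇒ n² = rZ/a₀ = 33.9 × 1 / 0.529 ≈ 64.08
n = 8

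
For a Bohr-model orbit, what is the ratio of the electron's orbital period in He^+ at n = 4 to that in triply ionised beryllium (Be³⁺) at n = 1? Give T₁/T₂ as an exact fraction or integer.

256

T ∝ Z^-2 · n^3
T₁/T₂ = (2/4)^-2 · (4/1)^3 = 256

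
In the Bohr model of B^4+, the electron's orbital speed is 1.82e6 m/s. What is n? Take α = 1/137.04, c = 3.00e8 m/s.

v_n = Zαc/n ⇒ n = Zαc/v = 5 × 0.00730 × 3.00e8 / 1.82e6 ≈ 6.01
n = 6

6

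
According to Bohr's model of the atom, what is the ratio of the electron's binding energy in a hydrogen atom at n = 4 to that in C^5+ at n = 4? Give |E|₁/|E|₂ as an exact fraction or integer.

|E| ∝ Z^2 · n^-2
|E|₁/|E|₂ = (1/6)^2 · (4/4)^-2 = 1/36

1/36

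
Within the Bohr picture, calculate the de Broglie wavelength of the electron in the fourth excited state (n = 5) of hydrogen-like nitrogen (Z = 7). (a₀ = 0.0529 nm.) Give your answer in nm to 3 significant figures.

0.237 nm

The Bohr quantisation condition is nλ = 2πr_n.
r_n = n²a₀/Z = 0.189 nm
λ = 2πr_n/n = 2π·0.189/5 = 0.237 nm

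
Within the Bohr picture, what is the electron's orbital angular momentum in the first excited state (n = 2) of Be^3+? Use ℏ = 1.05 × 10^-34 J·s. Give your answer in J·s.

L_n = nℏ = 2 × 1.05 × 10^-34 = 2.10 × 10^-34 J·s

2.10 × 10^-34 J·s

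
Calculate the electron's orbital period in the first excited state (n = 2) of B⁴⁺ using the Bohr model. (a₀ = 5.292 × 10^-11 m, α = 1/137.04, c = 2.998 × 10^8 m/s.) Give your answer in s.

r = n²a₀/Z = 2²·5.292 × 10^-11/5 = 4.234 × 10^-11 m
v = Zαc/n = 5·0.007297·2.998 × 10^8/2 = 5.469 × 10^6 m/s
T = 2πr/v = 4.864 × 10^-17 s

4.864 × 10^-17 s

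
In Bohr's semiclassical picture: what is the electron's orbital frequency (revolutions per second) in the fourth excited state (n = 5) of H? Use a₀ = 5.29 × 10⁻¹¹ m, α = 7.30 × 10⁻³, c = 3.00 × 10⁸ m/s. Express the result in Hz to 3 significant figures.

5.27 × 10¹³ Hz

r = n²a₀/Z = 1.32 × 10⁻⁹ m, v = Zαc/n = 4.38 × 10⁵ m/s
f = v/(2πr) = 5.27 × 10¹³ Hz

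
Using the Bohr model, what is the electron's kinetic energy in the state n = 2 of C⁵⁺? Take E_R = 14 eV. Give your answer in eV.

For a Coulomb orbit the virial theorem gives K = −E_n.
E_n = −E_R·Z²/n², so K = E_R·Z²/n² = 14 × 6²/2² = 130 eV

130 eV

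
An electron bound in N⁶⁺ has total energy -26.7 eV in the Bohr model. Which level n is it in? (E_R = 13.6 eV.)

5

E_n = −E_R Z²/n² ⇒ n² = E_R Z²/(−E_n) = 13.6 × 7² / 26.7 ≈ 24.96
n = 5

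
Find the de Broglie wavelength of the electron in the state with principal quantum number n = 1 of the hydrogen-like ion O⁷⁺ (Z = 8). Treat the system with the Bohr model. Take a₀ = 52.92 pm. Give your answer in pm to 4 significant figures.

The Bohr quantisation condition is nλ = 2πr_n.
r_n = n²a₀/Z = 6.615 pm
λ = 2πr_n/n = 2π·6.615/1 = 41.56 pm

41.56 pm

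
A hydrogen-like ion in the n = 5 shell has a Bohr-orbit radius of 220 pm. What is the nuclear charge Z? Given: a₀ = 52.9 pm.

r_n = n²a₀/Z ⇒ Z = n²a₀/r = 5² × 52.9 / 220 ≈ 6.01
Z = 6

6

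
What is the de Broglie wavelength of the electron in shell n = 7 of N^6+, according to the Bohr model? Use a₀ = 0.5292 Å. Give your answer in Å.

3.325 Å

The Bohr quantisation condition is nλ = 2πr_n.
r_n = n²a₀/Z = 3.704 Å
λ = 2πr_n/n = 2π·3.704/7 = 3.325 Å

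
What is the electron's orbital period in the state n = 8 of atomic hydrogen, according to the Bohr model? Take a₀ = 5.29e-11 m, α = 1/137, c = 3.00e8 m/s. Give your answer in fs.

r = n²a₀/Z = 8²·5.29e-11/1 = 3.39e-9 m
v = Zαc/n = 1·0.00730·3.00e8/8 = 2.74e5 m/s
T = 2πr/v = 7.77e-14 s = 77.7 fs

77.7 fs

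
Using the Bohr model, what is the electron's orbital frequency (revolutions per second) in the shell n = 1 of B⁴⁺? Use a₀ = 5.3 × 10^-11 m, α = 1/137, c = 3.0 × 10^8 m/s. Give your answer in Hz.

1.6 × 10^17 Hz

r = n²a₀/Z = 1.1 × 10^-11 m, v = Zαc/n = 1.1 × 10^7 m/s
f = v/(2πr) = 1.6 × 10^17 Hz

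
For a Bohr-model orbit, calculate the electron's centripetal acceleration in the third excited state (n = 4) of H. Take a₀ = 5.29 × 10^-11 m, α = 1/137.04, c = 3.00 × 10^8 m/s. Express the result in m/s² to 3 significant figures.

r = n²a₀/Z = 8.46 × 10^-10 m, v = Zαc/n = 5.47 × 10^5 m/s
a = v²/r = (5.47 × 10^5)² / 8.46 × 10^-10 = 3.54 × 10^20 m/s²

3.54 × 10^20 m/s²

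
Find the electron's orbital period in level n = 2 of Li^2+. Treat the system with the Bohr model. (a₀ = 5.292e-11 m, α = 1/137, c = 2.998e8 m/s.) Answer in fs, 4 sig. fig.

0.1351 fs

r = n²a₀/Z = 2²·5.292e-11/3 = 7.056e-11 m
v = Zαc/n = 3·0.007299·2.998e8/2 = 3.282e6 m/s
T = 2πr/v = 1.351e-16 s = 0.1351 fs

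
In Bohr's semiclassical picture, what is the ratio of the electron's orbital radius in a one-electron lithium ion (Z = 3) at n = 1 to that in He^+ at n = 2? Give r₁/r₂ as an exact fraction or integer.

1/6

r ∝ Z^-1 · n^2
r₁/r₂ = (3/2)^-1 · (1/2)^2 = 1/6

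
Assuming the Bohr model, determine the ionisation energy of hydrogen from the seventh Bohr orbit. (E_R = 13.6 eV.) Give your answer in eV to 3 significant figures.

0.278 eV

E_n = −E_R·Z²/n² = −13.6 × 1²/7² eV = -0.278 eV
Ionisation energy = −E_n = 0.278 eV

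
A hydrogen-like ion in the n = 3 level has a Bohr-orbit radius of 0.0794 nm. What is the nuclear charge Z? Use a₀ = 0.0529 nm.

6

r_n = n²a₀/Z ⇒ Z = n²a₀/r = 3² × 0.0529 / 0.0794 ≈ 6.00
Z = 6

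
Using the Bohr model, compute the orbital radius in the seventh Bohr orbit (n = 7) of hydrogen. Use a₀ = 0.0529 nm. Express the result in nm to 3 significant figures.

r_n = n²a₀/Z = 7² × 0.0529 / 1
    = 49 × 0.0529 / 1 = 2.59 nm

2.59 nm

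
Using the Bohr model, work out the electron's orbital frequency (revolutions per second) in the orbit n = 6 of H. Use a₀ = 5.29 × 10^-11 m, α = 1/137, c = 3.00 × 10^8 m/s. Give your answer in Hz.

r = n²a₀/Z = 1.90 × 10^-9 m, v = Zαc/n = 3.65 × 10^5 m/s
f = v/(2πr) = 3.05 × 10^13 Hz

3.05 × 10^13 Hz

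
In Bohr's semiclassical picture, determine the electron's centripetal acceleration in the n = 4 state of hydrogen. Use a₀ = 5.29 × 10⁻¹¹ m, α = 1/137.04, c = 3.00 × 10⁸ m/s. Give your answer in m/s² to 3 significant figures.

3.54 × 10²⁰ m/s²

r = n²a₀/Z = 8.46 × 10⁻¹⁰ m, v = Zαc/n = 5.47 × 10⁵ m/s
a = v²/r = (5.47 × 10⁵)² / 8.46 × 10⁻¹⁰ = 3.54 × 10²⁰ m/s²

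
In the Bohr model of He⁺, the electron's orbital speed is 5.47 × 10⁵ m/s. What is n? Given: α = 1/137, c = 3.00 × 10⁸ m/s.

v_n = Zαc/n ⇒ n = Zαc/v = 2 × 0.00730 × 3.00 × 10⁸ / 5.47 × 10⁵ ≈ 8.01
n = 8

8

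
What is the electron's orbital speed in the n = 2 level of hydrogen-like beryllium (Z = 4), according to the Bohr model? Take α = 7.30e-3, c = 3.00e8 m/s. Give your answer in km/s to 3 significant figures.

4380 km/s

v_n = Zαc/n = 4 × 0.00730 × 3.00e8 / 2
    = 4380 km/s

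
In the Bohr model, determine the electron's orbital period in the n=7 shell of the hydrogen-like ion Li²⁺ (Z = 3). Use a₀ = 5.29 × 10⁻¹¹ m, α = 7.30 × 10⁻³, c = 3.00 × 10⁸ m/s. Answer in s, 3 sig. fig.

r = n²a₀/Z = 7²·5.29 × 10⁻¹¹/3 = 8.64 × 10⁻¹⁰ m
v = Zαc/n = 3·0.00730·3.00 × 10⁸/7 = 9.39 × 10⁵ m/s
T = 2πr/v = 5.78 × 10⁻¹⁵ s

5.78 × 10⁻¹⁵ s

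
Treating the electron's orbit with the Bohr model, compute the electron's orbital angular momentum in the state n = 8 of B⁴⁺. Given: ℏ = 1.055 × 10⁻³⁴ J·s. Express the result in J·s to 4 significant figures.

8.440 × 10⁻³⁴ J·s

L_n = nℏ = 8 × 1.055 × 10⁻³⁴ = 8.440 × 10⁻³⁴ J·s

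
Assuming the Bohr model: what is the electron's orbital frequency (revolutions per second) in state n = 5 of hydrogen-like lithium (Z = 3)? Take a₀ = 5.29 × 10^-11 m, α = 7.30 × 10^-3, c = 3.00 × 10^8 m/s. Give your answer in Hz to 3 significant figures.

4.74 × 10^14 Hz

r = n²a₀/Z = 4.41 × 10^-10 m, v = Zαc/n = 1.31 × 10^6 m/s
f = v/(2πr) = 4.74 × 10^14 Hz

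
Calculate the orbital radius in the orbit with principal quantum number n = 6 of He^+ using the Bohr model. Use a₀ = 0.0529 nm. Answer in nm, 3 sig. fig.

0.952 nm

r_n = n²a₀/Z = 6² × 0.0529 / 2
    = 36 × 0.0529 / 2 = 0.952 nm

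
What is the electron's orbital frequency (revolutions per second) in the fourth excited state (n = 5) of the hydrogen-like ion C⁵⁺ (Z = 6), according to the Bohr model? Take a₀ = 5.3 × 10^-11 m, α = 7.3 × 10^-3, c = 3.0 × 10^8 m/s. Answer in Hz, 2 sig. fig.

1.9 × 10^15 Hz

r = n²a₀/Z = 2.2 × 10^-10 m, v = Zαc/n = 2.6 × 10^6 m/s
f = v/(2πr) = 1.9 × 10^15 Hz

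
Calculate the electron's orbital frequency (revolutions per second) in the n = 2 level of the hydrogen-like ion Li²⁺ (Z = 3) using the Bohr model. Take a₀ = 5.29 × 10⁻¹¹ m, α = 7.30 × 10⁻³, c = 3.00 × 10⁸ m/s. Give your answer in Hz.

r = n²a₀/Z = 7.05 × 10⁻¹¹ m, v = Zαc/n = 3.29 × 10⁶ m/s
f = v/(2πr) = 7.41 × 10¹⁵ Hz

7.41 × 10¹⁵ Hz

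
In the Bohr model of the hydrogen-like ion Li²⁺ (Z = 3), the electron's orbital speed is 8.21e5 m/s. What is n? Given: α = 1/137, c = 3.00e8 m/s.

v_n = Zαc/n ⇒ n = Zαc/v = 3 × 0.00730 × 3.00e8 / 8.21e5 ≈ 8.00
n = 8

8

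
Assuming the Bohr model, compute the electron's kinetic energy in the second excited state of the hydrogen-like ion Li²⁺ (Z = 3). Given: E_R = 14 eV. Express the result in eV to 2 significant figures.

14 eV

For a Coulomb orbit the virial theorem gives K = −E_n.
E_n = −E_R·Z²/n², so K = E_R·Z²/n² = 14 × 3²/3² = 14 eV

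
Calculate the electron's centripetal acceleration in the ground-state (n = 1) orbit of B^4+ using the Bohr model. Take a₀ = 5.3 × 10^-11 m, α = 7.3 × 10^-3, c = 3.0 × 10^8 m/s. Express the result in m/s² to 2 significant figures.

r = n²a₀/Z = 1.1 × 10^-11 m, v = Zαc/n = 1.1 × 10^7 m/s
a = v²/r = (1.1 × 10^7)² / 1.1 × 10^-11 = 1.1 × 10^25 m/s²

1.1 × 10^25 m/s²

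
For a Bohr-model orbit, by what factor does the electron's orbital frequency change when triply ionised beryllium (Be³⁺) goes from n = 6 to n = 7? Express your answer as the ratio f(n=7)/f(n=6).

f ∝ Z^2 · n^-3; with Z fixed, f ∝ n^-3.
f(n=7)/f(n=6) = (7/6)^-3 = 216/343

216/343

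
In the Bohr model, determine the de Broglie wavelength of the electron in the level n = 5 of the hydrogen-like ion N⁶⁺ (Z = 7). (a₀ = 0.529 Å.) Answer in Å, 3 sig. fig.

2.37 Å

The Bohr quantisation condition is nλ = 2πr_n.
r_n = n²a₀/Z = 1.89 Å
λ = 2πr_n/n = 2π·1.89/5 = 2.37 Å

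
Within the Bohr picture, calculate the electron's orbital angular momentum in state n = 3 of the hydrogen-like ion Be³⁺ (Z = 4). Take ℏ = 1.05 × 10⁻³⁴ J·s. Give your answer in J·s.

3.15 × 10⁻³⁴ J·s

L_n = nℏ = 3 × 1.05 × 10⁻³⁴ = 3.15 × 10⁻³⁴ J·s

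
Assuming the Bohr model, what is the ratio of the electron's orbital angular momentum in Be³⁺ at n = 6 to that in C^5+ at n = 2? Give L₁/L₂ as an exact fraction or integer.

3

L = nℏ is independent of Z.
L₁/L₂ = n₁/n₂ = 6/2 = 3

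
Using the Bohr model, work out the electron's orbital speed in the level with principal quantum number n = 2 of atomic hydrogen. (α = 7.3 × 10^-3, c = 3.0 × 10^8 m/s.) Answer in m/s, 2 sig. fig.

v_n = Zαc/n = 1 × 0.0073 × 3.0 × 10^8 / 2
    = 1.1 × 10^6 m/s

1.1 × 10^6 m/s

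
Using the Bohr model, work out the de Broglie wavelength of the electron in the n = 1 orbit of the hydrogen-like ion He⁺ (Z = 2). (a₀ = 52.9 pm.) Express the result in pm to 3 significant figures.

166 pm

The Bohr quantisation condition is nλ = 2πr_n.
r_n = n²a₀/Z = 26.4 pm
λ = 2πr_n/n = 2π·26.4/1 = 166 pm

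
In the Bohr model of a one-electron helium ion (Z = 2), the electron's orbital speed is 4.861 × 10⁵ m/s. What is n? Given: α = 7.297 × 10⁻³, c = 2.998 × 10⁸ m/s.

9

v_n = Zαc/n ⇒ n = Zαc/v = 2 × 0.007297 × 2.998 × 10⁸ / 4.861 × 10⁵ ≈ 9.00
n = 9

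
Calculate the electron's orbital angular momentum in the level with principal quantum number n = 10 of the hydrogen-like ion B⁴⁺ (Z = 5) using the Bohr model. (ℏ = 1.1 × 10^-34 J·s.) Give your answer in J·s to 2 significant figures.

L_n = nℏ = 10 × 1.1 × 10^-34 = 1.1 × 10^-33 J·s

1.1 × 10^-33 J·s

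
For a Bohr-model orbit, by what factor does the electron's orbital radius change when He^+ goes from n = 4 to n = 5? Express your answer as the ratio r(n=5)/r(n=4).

r ∝ Z^-1 · n^2; with Z fixed, r ∝ n^2.
r(n=5)/r(n=4) = (5/4)^2 = 25/16

25/16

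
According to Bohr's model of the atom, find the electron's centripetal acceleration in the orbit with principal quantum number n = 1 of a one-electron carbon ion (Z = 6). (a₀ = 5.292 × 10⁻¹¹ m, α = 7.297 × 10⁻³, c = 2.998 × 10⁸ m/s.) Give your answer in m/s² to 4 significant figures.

1.953 × 10²⁵ m/s²

r = n²a₀/Z = 8.820 × 10⁻¹² m, v = Zαc/n = 1.313 × 10⁷ m/s
a = v²/r = (1.313 × 10⁷)² / 8.820 × 10⁻¹² = 1.953 × 10²⁵ m/s²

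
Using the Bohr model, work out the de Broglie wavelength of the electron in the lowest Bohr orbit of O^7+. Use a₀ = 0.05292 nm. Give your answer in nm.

The Bohr quantisation condition is nλ = 2πr_n.
r_n = n²a₀/Z = 0.006615 nm
λ = 2πr_n/n = 2π·0.006615/1 = 0.04156 nm

0.04156 nm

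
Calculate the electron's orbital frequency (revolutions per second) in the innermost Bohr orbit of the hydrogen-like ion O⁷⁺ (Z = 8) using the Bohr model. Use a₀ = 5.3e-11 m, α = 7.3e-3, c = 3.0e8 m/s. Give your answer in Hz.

4.2e17 Hz

r = n²a₀/Z = 6.6e-12 m, v = Zαc/n = 1.8e7 m/s
f = v/(2πr) = 4.2e17 Hz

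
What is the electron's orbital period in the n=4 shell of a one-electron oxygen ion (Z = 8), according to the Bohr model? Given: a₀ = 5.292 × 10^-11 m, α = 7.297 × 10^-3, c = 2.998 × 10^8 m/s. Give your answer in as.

152.0 as

r = n²a₀/Z = 4²·5.292 × 10^-11/8 = 1.058 × 10^-10 m
v = Zαc/n = 8·0.007297·2.998 × 10^8/4 = 4.375 × 10^6 m/s
T = 2πr/v = 1.520 × 10^-16 s = 152.0 as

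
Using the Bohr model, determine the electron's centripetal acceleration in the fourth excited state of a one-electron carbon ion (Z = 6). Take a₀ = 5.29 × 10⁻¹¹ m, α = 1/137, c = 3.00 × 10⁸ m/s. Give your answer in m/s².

r = n²a₀/Z = 2.20 × 10⁻¹⁰ m, v = Zαc/n = 2.63 × 10⁶ m/s
a = v²/r = (2.63 × 10⁶)² / 2.20 × 10⁻¹⁰ = 3.13 × 10²² m/s²

3.13 × 10²² m/s²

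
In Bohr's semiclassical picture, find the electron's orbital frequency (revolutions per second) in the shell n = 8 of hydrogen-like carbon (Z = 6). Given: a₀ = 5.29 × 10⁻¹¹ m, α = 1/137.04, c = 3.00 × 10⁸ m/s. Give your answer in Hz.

4.63 × 10¹⁴ Hz

r = n²a₀/Z = 5.64 × 10⁻¹⁰ m, v = Zαc/n = 1.64 × 10⁶ m/s
f = v/(2πr) = 4.63 × 10¹⁴ Hz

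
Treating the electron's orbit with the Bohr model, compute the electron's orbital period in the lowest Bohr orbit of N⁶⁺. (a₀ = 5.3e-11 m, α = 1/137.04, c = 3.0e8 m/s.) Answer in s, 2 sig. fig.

r = n²a₀/Z = 1²·5.3e-11/7 = 7.6e-12 m
v = Zαc/n = 7·0.0073·3.0e8/1 = 1.5e7 m/s
T = 2πr/v = 3.1e-18 s

3.1e-18 s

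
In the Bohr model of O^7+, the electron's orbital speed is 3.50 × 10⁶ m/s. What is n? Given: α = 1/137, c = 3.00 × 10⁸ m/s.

5

v_n = Zαc/n ⇒ n = Zαc/v = 8 × 0.00730 × 3.00 × 10⁸ / 3.50 × 10⁶ ≈ 5.01
n = 5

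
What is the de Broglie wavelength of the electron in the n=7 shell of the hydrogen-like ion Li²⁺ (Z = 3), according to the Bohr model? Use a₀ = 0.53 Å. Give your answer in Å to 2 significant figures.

The Bohr quantisation condition is nλ = 2πr_n.
r_n = n²a₀/Z = 8.7 Å
λ = 2πr_n/n = 2π·8.7/7 = 7.8 Å

7.8 Å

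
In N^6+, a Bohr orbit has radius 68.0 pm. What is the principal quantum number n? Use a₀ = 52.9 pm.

r_n = n²a₀/Z ⇒ n² = rZ/a₀ = 68.0 × 7 / 52.9 ≈ 9.00
n = 3

3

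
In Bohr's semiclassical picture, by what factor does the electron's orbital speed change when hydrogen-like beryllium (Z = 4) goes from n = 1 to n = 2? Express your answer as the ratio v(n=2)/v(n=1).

v ∝ Z^1 · n^-1; with Z fixed, v ∝ n^-1.
v(n=2)/v(n=1) = (2/1)^-1 = 1/2

1/2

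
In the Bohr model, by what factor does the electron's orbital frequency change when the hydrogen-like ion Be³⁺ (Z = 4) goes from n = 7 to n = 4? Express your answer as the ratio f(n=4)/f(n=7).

f ∝ Z^2 · n^-3; with Z fixed, f ∝ n^-3.
f(n=4)/f(n=7) = (4/7)^-3 = 343/64

343/64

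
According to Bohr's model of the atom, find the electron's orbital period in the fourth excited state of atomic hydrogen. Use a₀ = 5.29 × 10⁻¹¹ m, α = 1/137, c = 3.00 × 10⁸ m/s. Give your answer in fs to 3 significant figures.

r = n²a₀/Z = 5²·5.29 × 10⁻¹¹/1 = 1.32 × 10⁻⁹ m
v = Zαc/n = 1·0.00730·3.00 × 10⁸/5 = 4.38 × 10⁵ m/s
T = 2πr/v = 1.90 × 10⁻¹⁴ s = 19.0 fs

19.0 fs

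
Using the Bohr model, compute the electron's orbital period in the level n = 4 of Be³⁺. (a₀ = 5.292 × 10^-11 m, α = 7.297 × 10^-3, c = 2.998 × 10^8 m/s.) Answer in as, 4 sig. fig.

608.0 as

r = n²a₀/Z = 4²·5.292 × 10^-11/4 = 2.117 × 10^-10 m
v = Zαc/n = 4·0.007297·2.998 × 10^8/4 = 2.188 × 10^6 m/s
T = 2πr/v = 6.080 × 10^-16 s = 608.0 as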